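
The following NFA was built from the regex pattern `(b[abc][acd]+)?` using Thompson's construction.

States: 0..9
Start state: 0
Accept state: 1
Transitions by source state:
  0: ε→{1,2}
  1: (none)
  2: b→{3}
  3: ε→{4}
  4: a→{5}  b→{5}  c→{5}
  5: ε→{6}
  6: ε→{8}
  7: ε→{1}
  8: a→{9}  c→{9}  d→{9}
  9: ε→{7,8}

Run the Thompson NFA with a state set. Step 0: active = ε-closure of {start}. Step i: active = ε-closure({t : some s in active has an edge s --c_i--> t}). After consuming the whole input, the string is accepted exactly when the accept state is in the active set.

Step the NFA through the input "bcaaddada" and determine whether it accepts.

Answer: ACCEPT

Derivation:
start: ε-closure({0}) = {0,1,2}
'b' @ 1: {3,4}
'c' @ 2: {5,6,8}
'a' @ 3: {1,7,8,9}  ✓accept
'a' @ 4: {1,7,8,9}  ✓accept
'd' @ 5: {1,7,8,9}  ✓accept
'd' @ 6: {1,7,8,9}  ✓accept
'a' @ 7: {1,7,8,9}  ✓accept
'd' @ 8: {1,7,8,9}  ✓accept
'a' @ 9: {1,7,8,9}  ✓accept
end set {1,7,8,9} — state 1 in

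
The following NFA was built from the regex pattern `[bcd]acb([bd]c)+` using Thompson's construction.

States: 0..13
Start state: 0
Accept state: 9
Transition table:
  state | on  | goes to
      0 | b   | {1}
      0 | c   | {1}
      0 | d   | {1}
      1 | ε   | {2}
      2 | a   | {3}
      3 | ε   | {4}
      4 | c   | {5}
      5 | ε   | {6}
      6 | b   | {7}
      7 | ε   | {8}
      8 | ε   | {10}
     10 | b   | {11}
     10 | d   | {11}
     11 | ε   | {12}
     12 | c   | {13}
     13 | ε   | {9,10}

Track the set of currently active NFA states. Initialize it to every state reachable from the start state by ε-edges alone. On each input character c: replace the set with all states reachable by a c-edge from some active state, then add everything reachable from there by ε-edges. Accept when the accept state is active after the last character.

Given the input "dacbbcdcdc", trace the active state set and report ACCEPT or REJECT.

start: ε-closure({0}) = {0}
'd' @ 1: {1,2}
'a' @ 2: {3,4}
'c' @ 3: {5,6}
'b' @ 4: {7,8,10}
'b' @ 5: {11,12}
'c' @ 6: {9,10,13}  [accepting]
'd' @ 7: {11,12}
'c' @ 8: {9,10,13}  [accepting]
'd' @ 9: {11,12}
'c' @ 10: {9,10,13}  [accepting]
final: {9,10,13}; accept 9 in set

Answer: ACCEPT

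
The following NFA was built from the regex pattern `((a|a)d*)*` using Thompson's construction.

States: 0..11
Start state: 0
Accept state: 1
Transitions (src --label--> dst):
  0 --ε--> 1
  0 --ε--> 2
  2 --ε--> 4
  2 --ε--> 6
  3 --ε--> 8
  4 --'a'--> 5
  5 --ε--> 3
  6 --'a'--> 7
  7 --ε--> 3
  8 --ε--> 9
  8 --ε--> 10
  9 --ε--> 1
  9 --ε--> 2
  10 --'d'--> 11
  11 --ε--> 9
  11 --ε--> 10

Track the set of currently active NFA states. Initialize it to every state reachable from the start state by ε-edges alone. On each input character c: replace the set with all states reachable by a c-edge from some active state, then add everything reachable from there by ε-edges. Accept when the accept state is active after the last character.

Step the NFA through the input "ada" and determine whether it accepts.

initial (ε-close {0}): {0,1,2,4,6}
'a' @ 1: {1,2,3,4,5,6,7,8,9,10}  [accepting]
'd' @ 2: {1,2,4,6,9,10,11}  [accepting]
'a' @ 3: {1,2,3,4,5,6,7,8,9,10}  [accepting]
final: {1,2,3,4,5,6,7,8,9,10}; accept 1 in set

Answer: ACCEPT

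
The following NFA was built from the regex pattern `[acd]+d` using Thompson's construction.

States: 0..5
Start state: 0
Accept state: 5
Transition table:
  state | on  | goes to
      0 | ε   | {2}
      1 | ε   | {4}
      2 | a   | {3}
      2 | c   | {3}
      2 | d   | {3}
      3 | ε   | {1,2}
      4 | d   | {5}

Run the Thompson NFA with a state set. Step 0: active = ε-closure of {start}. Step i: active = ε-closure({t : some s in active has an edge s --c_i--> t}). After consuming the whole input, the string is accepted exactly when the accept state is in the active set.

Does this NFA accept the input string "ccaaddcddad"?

Answer: ACCEPT

Derivation:
S₀ = ε-closure({0}) = {0,2}
'c' @ 1: {1,2,3,4}
'c' @ 2: {1,2,3,4}
'a' @ 3: {1,2,3,4}
'a' @ 4: {1,2,3,4}
'd' @ 5: {1,2,3,4,5}  ✓accept
'd' @ 6: {1,2,3,4,5}  ✓accept
'c' @ 7: {1,2,3,4}
'd' @ 8: {1,2,3,4,5}  ✓accept
'd' @ 9: {1,2,3,4,5}  ✓accept
'a' @ 10: {1,2,3,4}
'd' @ 11: {1,2,3,4,5}  ✓accept
after full input: {1,2,3,4,5}  (accept=5 in)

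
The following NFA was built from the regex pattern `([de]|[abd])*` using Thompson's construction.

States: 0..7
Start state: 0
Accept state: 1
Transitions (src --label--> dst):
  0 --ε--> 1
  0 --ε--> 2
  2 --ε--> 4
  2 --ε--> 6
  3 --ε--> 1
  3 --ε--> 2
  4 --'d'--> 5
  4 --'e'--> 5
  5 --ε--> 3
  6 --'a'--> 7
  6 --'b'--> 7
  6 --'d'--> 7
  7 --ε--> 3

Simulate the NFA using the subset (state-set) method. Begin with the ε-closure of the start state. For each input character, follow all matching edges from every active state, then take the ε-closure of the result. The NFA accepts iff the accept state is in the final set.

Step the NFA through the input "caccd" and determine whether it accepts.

start: ε-closure({0}) = {0,1,2,4,6}
'c' @ 1: {}  — dead — no transitions
rest 'accd' ignored (set empty)
after full input: {}  (accept=1 not in)

Answer: REJECT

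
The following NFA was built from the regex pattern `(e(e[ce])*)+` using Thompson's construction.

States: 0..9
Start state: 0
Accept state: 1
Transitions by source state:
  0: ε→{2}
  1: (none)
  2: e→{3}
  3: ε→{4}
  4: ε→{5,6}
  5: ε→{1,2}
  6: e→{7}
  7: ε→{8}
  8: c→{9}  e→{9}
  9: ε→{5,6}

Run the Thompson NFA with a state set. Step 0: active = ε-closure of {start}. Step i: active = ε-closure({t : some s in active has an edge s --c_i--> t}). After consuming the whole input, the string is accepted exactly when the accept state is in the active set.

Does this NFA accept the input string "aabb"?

Answer: REJECT

Trace:
initial (ε-close {0}): {0,2}
'a' @ 1: {}  — dead — no transitions
rest 'abb' ignored (set empty)
end set {} — state 1 not in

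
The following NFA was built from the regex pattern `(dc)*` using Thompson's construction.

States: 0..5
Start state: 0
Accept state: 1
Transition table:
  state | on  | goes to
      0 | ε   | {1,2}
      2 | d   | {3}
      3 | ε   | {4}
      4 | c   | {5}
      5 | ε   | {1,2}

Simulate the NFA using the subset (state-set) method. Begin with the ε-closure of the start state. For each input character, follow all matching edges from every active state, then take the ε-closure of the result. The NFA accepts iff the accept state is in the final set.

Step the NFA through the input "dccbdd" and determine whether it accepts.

Answer: REJECT

Steps:
initial (ε-close {0}): {0,1,2}
'd' @ 1: {3,4}
'c' @ 2: {1,2,5}  (accept∈set)
'c' @ 3: {}  — no active states
rest 'bdd' ignored (set empty)
final: {}; accept 1 not in set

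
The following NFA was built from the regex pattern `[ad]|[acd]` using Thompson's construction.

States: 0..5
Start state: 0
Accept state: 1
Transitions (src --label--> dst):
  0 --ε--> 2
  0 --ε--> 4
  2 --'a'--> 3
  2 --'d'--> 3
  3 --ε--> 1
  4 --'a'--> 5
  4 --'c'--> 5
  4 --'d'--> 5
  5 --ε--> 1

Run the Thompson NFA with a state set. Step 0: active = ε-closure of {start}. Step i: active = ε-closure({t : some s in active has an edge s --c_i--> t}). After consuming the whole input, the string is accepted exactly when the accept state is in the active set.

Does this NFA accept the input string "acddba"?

Answer: REJECT

Steps:
S₀ = ε-closure({0}) = {0,2,4}
'a' @ 1: {1,3,5}  ✓accept
'c' @ 2: {}  — state set empty
rest 'ddba' ignored (set empty)
after full input: {}  (accept=1 not in)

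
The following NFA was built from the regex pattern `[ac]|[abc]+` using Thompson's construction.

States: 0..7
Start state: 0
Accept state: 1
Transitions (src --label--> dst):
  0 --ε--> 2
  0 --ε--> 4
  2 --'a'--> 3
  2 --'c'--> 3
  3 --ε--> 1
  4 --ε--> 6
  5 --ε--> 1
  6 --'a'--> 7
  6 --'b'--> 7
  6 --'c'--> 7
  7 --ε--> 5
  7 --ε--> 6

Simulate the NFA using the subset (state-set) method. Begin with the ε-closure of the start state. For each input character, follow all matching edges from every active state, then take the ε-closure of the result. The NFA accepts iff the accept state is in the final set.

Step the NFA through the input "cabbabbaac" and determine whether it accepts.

initial (ε-close {0}): {0,2,4,6}
'c' @ 1: {1,3,5,6,7}  ✓accept
'a' @ 2: {1,5,6,7}  ✓accept
'b' @ 3: {1,5,6,7}  ✓accept
'b' @ 4: {1,5,6,7}  ✓accept
'a' @ 5: {1,5,6,7}  ✓accept
'b' @ 6: {1,5,6,7}  ✓accept
'b' @ 7: {1,5,6,7}  ✓accept
'a' @ 8: {1,5,6,7}  ✓accept
'a' @ 9: {1,5,6,7}  ✓accept
'c' @ 10: {1,5,6,7}  ✓accept
after full input: {1,5,6,7}  (accept=1 in)

Answer: ACCEPT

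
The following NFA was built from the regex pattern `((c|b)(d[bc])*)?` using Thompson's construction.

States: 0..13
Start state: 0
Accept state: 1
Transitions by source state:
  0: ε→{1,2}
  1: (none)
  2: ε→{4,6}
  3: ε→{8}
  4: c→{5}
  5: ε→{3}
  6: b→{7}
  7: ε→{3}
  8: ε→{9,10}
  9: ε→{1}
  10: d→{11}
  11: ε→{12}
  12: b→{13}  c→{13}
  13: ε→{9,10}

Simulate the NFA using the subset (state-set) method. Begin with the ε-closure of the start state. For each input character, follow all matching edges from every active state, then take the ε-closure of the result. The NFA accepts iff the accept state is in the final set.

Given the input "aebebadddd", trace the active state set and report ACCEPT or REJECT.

Answer: REJECT

Steps:
initial (ε-close {0}): {0,1,2,4,6}
'a' @ 1: {}  — state set empty
rest 'ebebadddd' ignored (set empty)
final: {}; accept 1 not in set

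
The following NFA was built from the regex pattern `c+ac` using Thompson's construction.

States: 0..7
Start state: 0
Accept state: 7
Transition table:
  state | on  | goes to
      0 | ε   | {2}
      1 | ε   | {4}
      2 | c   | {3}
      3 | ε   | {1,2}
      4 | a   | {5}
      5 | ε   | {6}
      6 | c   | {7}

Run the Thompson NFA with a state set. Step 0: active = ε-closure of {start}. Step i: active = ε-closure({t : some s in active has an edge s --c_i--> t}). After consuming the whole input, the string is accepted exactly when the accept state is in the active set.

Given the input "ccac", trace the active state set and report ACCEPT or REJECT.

initial (ε-close {0}): {0,2}
'c' @ 1: {1,2,3,4}
'c' @ 2: {1,2,3,4}
'a' @ 3: {5,6}
'c' @ 4: {7}  [accepting]
final: {7}; accept 7 in set

Answer: ACCEPT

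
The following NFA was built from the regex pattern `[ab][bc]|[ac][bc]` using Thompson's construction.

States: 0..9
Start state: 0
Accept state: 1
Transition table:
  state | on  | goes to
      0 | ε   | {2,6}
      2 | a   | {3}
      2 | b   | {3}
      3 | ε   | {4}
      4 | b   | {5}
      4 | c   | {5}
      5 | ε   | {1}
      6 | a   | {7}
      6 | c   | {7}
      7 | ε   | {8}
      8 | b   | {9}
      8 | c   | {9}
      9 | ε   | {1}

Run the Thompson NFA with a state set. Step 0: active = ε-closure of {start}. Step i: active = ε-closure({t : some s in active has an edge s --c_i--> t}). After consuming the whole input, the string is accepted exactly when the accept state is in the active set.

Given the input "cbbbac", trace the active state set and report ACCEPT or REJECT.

initial (ε-close {0}): {0,2,6}
'c' @ 1: {7,8}
'b' @ 2: {1,9}  ✓accept
'b' @ 3: {}  — dead — no transitions
rest 'bac' ignored (set empty)
after full input: {}  (accept=1 not in)

Answer: REJECT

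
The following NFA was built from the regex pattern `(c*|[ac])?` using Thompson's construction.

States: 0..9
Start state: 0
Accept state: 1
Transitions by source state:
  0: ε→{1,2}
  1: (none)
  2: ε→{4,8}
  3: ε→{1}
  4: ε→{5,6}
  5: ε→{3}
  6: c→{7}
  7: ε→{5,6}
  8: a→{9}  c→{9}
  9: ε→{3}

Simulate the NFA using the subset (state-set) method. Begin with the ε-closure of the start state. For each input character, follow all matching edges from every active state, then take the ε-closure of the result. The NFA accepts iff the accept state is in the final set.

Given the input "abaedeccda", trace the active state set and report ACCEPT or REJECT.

Answer: REJECT

Trace:
S₀ = ε-closure({0}) = {0,1,2,3,4,5,6,8}
'a' @ 1: {1,3,9}  ✓accept
'b' @ 2: {}  — dead — no transitions
rest 'aedeccda' ignored (set empty)
after full input: {}  (accept=1 not in)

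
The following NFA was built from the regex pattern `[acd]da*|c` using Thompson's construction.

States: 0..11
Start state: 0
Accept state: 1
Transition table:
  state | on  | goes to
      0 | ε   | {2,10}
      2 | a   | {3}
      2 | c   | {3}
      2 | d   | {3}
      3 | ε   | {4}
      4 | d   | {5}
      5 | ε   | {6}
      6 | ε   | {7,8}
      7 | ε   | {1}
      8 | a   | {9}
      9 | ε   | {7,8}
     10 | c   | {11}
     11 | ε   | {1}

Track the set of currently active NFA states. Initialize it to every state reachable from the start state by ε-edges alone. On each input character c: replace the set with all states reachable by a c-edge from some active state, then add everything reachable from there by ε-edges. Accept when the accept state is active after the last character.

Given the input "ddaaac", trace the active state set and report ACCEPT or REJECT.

initial (ε-close {0}): {0,2,10}
'd' @ 1: {3,4}
'd' @ 2: {1,5,6,7,8}  [accepting]
'a' @ 3: {1,7,8,9}  [accepting]
'a' @ 4: {1,7,8,9}  [accepting]
'a' @ 5: {1,7,8,9}  [accepting]
'c' @ 6: {}  — no active states
after full input: {}  (accept=1 not in)

Answer: REJECT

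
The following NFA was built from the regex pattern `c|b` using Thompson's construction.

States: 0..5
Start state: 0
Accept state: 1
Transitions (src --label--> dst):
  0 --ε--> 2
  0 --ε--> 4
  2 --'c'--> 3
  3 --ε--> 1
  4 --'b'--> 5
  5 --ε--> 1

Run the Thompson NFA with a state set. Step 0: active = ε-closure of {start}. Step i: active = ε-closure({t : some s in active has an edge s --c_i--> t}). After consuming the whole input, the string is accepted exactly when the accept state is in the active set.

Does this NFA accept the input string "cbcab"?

Answer: REJECT

Steps:
S₀ = ε-closure({0}) = {0,2,4}
'c' @ 1: {1,3}  [accepting]
'b' @ 2: {}  — dead — no transitions
rest 'cab' ignored (set empty)
end set {} — state 1 not in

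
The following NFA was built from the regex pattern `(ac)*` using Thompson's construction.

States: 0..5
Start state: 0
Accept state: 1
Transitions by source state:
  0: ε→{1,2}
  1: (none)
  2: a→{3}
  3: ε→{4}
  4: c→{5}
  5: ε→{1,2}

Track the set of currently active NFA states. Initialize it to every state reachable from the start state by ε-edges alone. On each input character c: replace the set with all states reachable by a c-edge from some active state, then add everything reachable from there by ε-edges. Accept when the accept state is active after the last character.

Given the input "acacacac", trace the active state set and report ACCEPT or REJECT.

Answer: ACCEPT

Steps:
start: ε-closure({0}) = {0,1,2}
'a' @ 1: {3,4}
'c' @ 2: {1,2,5}  (accept∈set)
'a' @ 3: {3,4}
'c' @ 4: {1,2,5}  (accept∈set)
'a' @ 5: {3,4}
'c' @ 6: {1,2,5}  (accept∈set)
'a' @ 7: {3,4}
'c' @ 8: {1,2,5}  (accept∈set)
after full input: {1,2,5}  (accept=1 in)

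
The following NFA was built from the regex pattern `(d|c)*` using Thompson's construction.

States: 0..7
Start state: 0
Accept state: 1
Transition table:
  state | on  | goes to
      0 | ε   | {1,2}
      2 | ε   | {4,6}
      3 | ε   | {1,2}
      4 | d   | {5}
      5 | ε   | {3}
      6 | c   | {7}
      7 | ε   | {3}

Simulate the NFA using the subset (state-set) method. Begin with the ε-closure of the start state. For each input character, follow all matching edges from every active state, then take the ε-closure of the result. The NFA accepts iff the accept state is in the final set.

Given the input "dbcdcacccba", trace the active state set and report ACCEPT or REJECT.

start: ε-closure({0}) = {0,1,2,4,6}
'd' @ 1: {1,2,3,4,5,6}  [accepting]
'b' @ 2: {}  — no active states
rest 'cdcacccba' ignored (set empty)
end set {} — state 1 not in

Answer: REJECT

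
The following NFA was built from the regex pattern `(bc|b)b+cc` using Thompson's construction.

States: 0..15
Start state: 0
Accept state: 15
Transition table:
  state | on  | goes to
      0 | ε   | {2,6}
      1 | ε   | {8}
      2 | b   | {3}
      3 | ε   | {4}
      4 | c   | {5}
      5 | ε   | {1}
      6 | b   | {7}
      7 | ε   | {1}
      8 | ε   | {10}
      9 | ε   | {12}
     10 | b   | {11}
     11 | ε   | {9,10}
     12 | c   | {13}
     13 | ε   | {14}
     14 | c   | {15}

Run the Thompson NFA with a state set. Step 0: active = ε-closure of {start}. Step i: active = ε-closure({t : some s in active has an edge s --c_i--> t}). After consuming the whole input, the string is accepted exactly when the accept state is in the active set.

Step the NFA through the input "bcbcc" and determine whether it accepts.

Answer: ACCEPT

Trace:
start: ε-closure({0}) = {0,2,6}
'b' @ 1: {1,3,4,7,8,10}
'c' @ 2: {1,5,8,10}
'b' @ 3: {9,10,11,12}
'c' @ 4: {13,14}
'c' @ 5: {15}  (accept∈set)
after full input: {15}  (accept=15 in)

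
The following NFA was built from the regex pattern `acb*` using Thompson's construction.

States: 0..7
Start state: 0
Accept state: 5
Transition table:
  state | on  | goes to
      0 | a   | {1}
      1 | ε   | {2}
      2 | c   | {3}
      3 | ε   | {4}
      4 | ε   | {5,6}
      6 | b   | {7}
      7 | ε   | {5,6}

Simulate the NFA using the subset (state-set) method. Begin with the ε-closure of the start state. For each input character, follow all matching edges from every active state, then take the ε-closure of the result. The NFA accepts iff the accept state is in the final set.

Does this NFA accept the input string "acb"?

S₀ = ε-closure({0}) = {0}
'a' @ 1: {1,2}
'c' @ 2: {3,4,5,6}  (accept∈set)
'b' @ 3: {5,6,7}  (accept∈set)
after full input: {5,6,7}  (accept=5 in)

Answer: ACCEPT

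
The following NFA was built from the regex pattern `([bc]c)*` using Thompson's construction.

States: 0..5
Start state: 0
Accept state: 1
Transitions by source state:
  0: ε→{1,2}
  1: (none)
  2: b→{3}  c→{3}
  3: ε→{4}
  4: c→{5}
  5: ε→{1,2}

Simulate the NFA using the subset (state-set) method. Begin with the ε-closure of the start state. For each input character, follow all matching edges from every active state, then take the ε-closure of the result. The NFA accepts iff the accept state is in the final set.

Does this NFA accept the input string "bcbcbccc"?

S₀ = ε-closure({0}) = {0,1,2}
'b' @ 1: {3,4}
'c' @ 2: {1,2,5}  (accept∈set)
'b' @ 3: {3,4}
'c' @ 4: {1,2,5}  (accept∈set)
'b' @ 5: {3,4}
'c' @ 6: {1,2,5}  (accept∈set)
'c' @ 7: {3,4}
'c' @ 8: {1,2,5}  (accept∈set)
after full input: {1,2,5}  (accept=1 in)

Answer: ACCEPT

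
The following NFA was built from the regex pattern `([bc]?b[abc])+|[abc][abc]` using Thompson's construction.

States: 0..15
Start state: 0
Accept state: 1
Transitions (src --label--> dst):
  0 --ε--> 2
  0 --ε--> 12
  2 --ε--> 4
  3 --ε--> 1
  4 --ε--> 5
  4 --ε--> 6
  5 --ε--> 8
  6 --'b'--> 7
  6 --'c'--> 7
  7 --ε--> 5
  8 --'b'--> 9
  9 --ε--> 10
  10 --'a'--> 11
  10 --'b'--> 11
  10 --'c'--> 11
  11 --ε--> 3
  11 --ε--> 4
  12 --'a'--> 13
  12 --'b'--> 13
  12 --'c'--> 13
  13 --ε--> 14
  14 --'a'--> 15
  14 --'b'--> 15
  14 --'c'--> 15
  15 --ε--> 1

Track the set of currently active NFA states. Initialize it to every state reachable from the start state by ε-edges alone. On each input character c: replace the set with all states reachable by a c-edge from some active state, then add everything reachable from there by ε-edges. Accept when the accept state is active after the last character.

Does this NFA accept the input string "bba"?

Answer: ACCEPT

Steps:
initial (ε-close {0}): {0,2,4,5,6,8,12}
'b' @ 1: {5,7,8,9,10,13,14}
'b' @ 2: {1,3,4,5,6,8,9,10,11,15}  ✓accept
'a' @ 3: {1,3,4,5,6,8,11}  ✓accept
end set {1,3,4,5,6,8,11} — state 1 in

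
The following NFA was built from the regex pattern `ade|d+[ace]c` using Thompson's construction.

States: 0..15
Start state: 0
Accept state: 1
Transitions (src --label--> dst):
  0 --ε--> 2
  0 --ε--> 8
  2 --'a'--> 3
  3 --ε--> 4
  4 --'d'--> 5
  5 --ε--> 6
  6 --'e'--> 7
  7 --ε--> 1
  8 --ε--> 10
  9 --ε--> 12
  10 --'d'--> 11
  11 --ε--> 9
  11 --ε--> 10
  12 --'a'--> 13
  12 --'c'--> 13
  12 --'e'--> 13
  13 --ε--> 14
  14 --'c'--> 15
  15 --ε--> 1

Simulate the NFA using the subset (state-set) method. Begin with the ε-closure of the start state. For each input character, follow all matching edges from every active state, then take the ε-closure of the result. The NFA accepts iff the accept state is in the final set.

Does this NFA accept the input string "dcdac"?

Answer: REJECT

Trace:
start: ε-closure({0}) = {0,2,8,10}
'd' @ 1: {9,10,11,12}
'c' @ 2: {13,14}
'd' @ 3: {}  — dead — no transitions
rest 'ac' ignored (set empty)
end set {} — state 1 not in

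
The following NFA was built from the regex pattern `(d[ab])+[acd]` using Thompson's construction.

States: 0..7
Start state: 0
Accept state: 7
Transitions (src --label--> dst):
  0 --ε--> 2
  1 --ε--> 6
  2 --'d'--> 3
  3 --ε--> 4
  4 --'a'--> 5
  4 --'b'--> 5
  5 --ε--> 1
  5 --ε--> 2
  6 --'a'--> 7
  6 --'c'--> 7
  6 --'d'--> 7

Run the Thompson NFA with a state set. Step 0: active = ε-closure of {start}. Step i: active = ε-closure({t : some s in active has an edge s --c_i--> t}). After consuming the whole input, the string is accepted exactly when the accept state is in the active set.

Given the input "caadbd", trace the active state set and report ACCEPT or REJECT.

initial (ε-close {0}): {0,2}
'c' @ 1: {}  — state set empty
rest 'aadbd' ignored (set empty)
after full input: {}  (accept=7 not in)

Answer: REJECT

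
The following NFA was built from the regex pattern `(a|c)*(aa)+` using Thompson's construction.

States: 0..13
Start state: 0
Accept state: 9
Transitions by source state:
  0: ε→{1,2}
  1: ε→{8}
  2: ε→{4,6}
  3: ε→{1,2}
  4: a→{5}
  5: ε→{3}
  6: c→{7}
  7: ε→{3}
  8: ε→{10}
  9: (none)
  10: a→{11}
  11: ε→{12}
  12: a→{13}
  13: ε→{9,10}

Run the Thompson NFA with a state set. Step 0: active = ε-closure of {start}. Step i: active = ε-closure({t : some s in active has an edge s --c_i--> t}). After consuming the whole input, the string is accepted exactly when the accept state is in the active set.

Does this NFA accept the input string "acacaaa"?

S₀ = ε-closure({0}) = {0,1,2,4,6,8,10}
'a' @ 1: {1,2,3,4,5,6,8,10,11,12}
'c' @ 2: {1,2,3,4,6,7,8,10}
'a' @ 3: {1,2,3,4,5,6,8,10,11,12}
'c' @ 4: {1,2,3,4,6,7,8,10}
'a' @ 5: {1,2,3,4,5,6,8,10,11,12}
'a' @ 6: {1,2,3,4,5,6,8,9,10,11,12,13}  [accepting]
'a' @ 7: {1,2,3,4,5,6,8,9,10,11,12,13}  [accepting]
after full input: {1,2,3,4,5,6,8,9,10,11,12,13}  (accept=9 in)

Answer: ACCEPT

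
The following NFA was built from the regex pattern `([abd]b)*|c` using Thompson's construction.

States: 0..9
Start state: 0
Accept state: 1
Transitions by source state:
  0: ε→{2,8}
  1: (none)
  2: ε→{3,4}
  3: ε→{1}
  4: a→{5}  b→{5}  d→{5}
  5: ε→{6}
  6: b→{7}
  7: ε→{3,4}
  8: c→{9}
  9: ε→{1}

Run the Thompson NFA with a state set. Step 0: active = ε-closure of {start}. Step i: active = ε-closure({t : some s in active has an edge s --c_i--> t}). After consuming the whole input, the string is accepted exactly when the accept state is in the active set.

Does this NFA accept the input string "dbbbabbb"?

Answer: ACCEPT

Trace:
start: ε-closure({0}) = {0,1,2,3,4,8}
'd' @ 1: {5,6}
'b' @ 2: {1,3,4,7}  (accept∈set)
'b' @ 3: {5,6}
'b' @ 4: {1,3,4,7}  (accept∈set)
'a' @ 5: {5,6}
'b' @ 6: {1,3,4,7}  (accept∈set)
'b' @ 7: {5,6}
'b' @ 8: {1,3,4,7}  (accept∈set)
end set {1,3,4,7} — state 1 in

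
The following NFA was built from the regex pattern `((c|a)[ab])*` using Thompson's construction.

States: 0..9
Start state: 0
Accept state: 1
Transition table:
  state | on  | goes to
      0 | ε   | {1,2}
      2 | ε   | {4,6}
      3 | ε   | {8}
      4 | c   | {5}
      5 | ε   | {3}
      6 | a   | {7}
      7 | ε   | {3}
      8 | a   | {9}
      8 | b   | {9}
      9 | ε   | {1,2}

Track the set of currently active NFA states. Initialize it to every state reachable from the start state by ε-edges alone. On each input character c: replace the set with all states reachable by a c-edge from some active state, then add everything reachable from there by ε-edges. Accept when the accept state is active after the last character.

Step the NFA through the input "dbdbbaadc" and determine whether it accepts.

Answer: REJECT

Derivation:
S₀ = ε-closure({0}) = {0,1,2,4,6}
'd' @ 1: {}  — no active states
rest 'bdbbaadc' ignored (set empty)
after full input: {}  (accept=1 not in)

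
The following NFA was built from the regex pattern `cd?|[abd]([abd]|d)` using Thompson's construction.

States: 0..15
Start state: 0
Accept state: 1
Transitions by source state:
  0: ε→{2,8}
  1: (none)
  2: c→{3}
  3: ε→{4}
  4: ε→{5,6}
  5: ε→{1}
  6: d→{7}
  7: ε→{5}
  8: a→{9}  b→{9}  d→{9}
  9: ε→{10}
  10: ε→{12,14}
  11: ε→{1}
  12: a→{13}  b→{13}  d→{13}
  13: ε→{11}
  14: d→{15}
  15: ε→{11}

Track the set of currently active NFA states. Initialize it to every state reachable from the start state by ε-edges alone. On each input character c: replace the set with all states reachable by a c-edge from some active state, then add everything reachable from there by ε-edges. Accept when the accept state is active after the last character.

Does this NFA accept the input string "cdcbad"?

start: ε-closure({0}) = {0,2,8}
'c' @ 1: {1,3,4,5,6}  ✓accept
'd' @ 2: {1,5,7}  ✓accept
'c' @ 3: {}  — dead — no transitions
rest 'bad' ignored (set empty)
after full input: {}  (accept=1 not in)

Answer: REJECT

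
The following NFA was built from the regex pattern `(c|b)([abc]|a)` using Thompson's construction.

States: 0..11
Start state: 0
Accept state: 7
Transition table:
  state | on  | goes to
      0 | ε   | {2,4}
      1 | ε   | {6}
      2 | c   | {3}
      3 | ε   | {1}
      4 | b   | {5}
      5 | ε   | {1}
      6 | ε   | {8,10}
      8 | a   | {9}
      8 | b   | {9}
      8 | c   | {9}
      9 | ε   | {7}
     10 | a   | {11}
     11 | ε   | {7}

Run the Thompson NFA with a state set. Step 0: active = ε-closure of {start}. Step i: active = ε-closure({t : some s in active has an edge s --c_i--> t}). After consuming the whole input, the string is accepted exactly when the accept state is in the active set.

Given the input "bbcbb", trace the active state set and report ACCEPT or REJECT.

start: ε-closure({0}) = {0,2,4}
'b' @ 1: {1,5,6,8,10}
'b' @ 2: {7,9}  ✓accept
'c' @ 3: {}  — dead — no transitions
rest 'bb' ignored (set empty)
final: {}; accept 7 not in set

Answer: REJECT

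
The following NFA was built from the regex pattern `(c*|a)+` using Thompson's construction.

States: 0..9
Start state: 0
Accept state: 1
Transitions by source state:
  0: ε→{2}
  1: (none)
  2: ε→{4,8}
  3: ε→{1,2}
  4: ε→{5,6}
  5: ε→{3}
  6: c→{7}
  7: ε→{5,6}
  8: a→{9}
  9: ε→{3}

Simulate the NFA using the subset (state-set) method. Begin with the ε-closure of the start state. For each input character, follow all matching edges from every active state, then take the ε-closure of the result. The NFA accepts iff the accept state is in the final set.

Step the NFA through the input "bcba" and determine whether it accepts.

Answer: REJECT

Derivation:
initial (ε-close {0}): {0,1,2,3,4,5,6,8}
'b' @ 1: {}  — no active states
rest 'cba' ignored (set empty)
end set {} — state 1 not in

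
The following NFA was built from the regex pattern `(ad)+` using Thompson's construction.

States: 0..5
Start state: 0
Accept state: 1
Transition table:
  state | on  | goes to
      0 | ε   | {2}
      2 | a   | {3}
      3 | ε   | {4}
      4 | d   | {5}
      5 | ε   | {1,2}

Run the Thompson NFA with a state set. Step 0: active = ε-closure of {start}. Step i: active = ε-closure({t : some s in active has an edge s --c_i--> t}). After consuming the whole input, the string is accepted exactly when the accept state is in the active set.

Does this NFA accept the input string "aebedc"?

S₀ = ε-closure({0}) = {0,2}
'a' @ 1: {3,4}
'e' @ 2: {}  — no active states
rest 'bedc' ignored (set empty)
after full input: {}  (accept=1 not in)

Answer: REJECT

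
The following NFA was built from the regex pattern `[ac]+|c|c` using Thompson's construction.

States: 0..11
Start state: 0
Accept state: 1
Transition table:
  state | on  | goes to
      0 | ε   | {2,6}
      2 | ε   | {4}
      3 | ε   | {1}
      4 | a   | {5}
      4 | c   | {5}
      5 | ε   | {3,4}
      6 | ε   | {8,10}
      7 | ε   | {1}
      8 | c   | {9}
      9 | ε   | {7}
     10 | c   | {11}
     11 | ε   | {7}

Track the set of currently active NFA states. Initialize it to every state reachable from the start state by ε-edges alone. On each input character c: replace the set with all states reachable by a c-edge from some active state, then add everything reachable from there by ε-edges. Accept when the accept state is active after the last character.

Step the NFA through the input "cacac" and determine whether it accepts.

start: ε-closure({0}) = {0,2,4,6,8,10}
'c' @ 1: {1,3,4,5,7,9,11}  [accepting]
'a' @ 2: {1,3,4,5}  [accepting]
'c' @ 3: {1,3,4,5}  [accepting]
'a' @ 4: {1,3,4,5}  [accepting]
'c' @ 5: {1,3,4,5}  [accepting]
final: {1,3,4,5}; accept 1 in set

Answer: ACCEPT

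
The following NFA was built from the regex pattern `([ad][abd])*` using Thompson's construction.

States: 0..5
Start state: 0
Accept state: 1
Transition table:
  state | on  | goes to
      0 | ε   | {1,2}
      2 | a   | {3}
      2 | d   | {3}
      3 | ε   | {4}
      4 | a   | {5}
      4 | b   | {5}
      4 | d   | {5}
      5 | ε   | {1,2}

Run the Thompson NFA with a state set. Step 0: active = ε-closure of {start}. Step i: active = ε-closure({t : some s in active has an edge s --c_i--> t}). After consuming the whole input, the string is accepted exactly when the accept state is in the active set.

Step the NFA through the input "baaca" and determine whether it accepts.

Answer: REJECT

Steps:
S₀ = ε-closure({0}) = {0,1,2}
'b' @ 1: {}  — no active states
rest 'aaca' ignored (set empty)
after full input: {}  (accept=1 not in)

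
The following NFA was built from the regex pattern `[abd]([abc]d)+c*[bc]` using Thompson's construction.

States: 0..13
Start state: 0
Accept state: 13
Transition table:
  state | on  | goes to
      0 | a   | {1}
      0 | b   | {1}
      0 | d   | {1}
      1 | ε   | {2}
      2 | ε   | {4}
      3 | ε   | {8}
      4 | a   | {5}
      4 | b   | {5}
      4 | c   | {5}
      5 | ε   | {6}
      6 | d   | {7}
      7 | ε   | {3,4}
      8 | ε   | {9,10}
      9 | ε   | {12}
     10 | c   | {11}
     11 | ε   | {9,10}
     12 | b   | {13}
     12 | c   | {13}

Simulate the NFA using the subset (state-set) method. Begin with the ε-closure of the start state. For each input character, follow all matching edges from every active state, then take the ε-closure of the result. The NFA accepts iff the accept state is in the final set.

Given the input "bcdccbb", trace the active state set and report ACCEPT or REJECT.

Answer: REJECT

Steps:
initial (ε-close {0}): {0}
'b' @ 1: {1,2,4}
'c' @ 2: {5,6}
'd' @ 3: {3,4,7,8,9,10,12}
'c' @ 4: {5,6,9,10,11,12,13}  ✓accept
'c' @ 5: {9,10,11,12,13}  ✓accept
'b' @ 6: {13}  ✓accept
'b' @ 7: {}  — dead — no transitions
end set {} — state 13 not in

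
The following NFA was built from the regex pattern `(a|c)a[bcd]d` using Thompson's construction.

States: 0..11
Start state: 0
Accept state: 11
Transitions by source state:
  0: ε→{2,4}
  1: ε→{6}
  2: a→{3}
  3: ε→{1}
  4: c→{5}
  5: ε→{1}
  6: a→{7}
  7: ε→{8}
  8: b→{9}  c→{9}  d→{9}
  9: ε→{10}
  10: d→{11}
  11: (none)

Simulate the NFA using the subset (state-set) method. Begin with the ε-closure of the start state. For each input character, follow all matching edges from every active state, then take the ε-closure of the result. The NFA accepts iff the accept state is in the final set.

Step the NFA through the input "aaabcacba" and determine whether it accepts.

Answer: REJECT

Steps:
S₀ = ε-closure({0}) = {0,2,4}
'a' @ 1: {1,3,6}
'a' @ 2: {7,8}
'a' @ 3: {}  — dead — no transitions
rest 'bcacba' ignored (set empty)
after full input: {}  (accept=11 not in)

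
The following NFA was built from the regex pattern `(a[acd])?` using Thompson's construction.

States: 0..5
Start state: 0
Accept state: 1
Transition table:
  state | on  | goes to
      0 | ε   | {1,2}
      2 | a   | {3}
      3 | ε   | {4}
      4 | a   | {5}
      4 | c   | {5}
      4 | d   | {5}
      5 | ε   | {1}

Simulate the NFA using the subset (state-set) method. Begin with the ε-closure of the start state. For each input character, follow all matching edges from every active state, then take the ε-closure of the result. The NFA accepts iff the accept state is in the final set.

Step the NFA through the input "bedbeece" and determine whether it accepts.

Answer: REJECT

Steps:
start: ε-closure({0}) = {0,1,2}
'b' @ 1: {}  — no active states
rest 'edbeece' ignored (set empty)
after full input: {}  (accept=1 not in)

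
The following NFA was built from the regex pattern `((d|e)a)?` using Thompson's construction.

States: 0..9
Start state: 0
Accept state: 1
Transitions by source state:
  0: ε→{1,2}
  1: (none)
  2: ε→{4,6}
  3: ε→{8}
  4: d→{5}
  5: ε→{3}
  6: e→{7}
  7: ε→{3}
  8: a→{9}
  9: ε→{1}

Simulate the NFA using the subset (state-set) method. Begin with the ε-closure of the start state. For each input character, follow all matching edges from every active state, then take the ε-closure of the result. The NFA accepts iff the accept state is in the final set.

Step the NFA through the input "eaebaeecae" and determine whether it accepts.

S₀ = ε-closure({0}) = {0,1,2,4,6}
'e' @ 1: {3,7,8}
'a' @ 2: {1,9}  ✓accept
'e' @ 3: {}  — state set empty
rest 'baeecae' ignored (set empty)
after full input: {}  (accept=1 not in)

Answer: REJECT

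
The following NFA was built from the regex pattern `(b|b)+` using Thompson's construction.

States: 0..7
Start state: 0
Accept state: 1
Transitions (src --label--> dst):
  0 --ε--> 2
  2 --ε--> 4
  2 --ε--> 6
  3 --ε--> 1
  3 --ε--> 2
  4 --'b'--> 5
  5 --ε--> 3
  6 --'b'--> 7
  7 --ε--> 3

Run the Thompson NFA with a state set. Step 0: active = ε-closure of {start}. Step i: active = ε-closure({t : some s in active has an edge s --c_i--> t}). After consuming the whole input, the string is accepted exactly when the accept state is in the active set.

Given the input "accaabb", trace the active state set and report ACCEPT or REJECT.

Answer: REJECT

Steps:
S₀ = ε-closure({0}) = {0,2,4,6}
'a' @ 1: {}  — no active states
rest 'ccaabb' ignored (set empty)
after full input: {}  (accept=1 not in)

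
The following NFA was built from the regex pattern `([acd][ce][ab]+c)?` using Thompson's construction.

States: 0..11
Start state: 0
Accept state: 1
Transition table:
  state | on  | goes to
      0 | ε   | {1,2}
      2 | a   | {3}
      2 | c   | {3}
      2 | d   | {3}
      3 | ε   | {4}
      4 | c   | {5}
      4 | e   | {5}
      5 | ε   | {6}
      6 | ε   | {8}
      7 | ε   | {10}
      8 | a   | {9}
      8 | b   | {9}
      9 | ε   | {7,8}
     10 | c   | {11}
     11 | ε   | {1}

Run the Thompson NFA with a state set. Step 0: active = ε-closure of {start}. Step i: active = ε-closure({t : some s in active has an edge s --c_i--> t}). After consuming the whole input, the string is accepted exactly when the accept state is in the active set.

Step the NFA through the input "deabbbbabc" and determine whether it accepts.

S₀ = ε-closure({0}) = {0,1,2}
'd' @ 1: {3,4}
'e' @ 2: {5,6,8}
'a' @ 3: {7,8,9,10}
'b' @ 4: {7,8,9,10}
'b' @ 5: {7,8,9,10}
'b' @ 6: {7,8,9,10}
'b' @ 7: {7,8,9,10}
'a' @ 8: {7,8,9,10}
'b' @ 9: {7,8,9,10}
'c' @ 10: {1,11}  (accept∈set)
end set {1,11} — state 1 in

Answer: ACCEPT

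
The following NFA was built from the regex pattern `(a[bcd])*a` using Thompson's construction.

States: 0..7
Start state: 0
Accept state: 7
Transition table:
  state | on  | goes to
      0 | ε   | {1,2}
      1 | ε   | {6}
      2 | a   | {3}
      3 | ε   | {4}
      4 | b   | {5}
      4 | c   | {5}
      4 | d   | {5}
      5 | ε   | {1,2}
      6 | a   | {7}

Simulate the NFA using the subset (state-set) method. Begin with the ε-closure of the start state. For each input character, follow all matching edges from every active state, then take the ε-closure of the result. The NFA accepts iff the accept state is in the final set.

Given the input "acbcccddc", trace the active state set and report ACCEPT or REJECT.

Answer: REJECT

Trace:
initial (ε-close {0}): {0,1,2,6}
'a' @ 1: {3,4,7}  ✓accept
'c' @ 2: {1,2,5,6}
'b' @ 3: {}  — dead — no transitions
rest 'cccddc' ignored (set empty)
final: {}; accept 7 not in set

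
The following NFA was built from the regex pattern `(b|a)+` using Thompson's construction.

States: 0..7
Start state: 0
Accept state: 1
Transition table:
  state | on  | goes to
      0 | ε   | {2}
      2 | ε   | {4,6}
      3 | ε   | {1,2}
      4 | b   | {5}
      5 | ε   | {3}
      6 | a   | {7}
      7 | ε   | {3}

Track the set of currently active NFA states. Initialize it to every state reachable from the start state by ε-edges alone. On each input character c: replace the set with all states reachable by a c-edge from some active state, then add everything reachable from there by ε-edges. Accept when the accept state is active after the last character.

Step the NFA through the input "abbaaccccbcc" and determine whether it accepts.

Answer: REJECT

Trace:
S₀ = ε-closure({0}) = {0,2,4,6}
'a' @ 1: {1,2,3,4,6,7}  [accepting]
'b' @ 2: {1,2,3,4,5,6}  [accepting]
'b' @ 3: {1,2,3,4,5,6}  [accepting]
'a' @ 4: {1,2,3,4,6,7}  [accepting]
'a' @ 5: {1,2,3,4,6,7}  [accepting]
'c' @ 6: {}  — state set empty
rest 'cccbcc' ignored (set empty)
final: {}; accept 1 not in set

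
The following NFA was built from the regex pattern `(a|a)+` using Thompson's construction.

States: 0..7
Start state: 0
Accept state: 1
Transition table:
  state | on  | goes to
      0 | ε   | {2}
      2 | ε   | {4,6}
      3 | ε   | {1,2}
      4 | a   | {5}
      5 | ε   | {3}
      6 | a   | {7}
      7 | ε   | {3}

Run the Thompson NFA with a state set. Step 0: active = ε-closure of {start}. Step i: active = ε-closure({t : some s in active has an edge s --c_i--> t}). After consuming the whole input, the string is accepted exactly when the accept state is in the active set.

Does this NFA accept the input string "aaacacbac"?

Answer: REJECT

Derivation:
initial (ε-close {0}): {0,2,4,6}
'a' @ 1: {1,2,3,4,5,6,7}  ✓accept
'a' @ 2: {1,2,3,4,5,6,7}  ✓accept
'a' @ 3: {1,2,3,4,5,6,7}  ✓accept
'c' @ 4: {}  — dead — no transitions
rest 'acbac' ignored (set empty)
end set {} — state 1 not in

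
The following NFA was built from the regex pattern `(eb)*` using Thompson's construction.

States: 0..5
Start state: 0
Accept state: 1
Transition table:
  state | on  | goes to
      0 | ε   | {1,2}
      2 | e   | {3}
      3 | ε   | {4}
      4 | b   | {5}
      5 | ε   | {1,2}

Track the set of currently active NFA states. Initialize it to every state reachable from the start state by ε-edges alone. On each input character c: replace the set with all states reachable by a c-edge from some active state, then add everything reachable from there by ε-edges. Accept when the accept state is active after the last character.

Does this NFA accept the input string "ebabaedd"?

Answer: REJECT

Steps:
start: ε-closure({0}) = {0,1,2}
'e' @ 1: {3,4}
'b' @ 2: {1,2,5}  [accepting]
'a' @ 3: {}  — dead — no transitions
rest 'baedd' ignored (set empty)
after full input: {}  (accept=1 not in)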